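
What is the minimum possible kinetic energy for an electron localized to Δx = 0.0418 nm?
5.451 eV

Localizing a particle requires giving it sufficient momentum uncertainty:

1. From uncertainty principle: Δp ≥ ℏ/(2Δx)
   Δp_min = (1.055e-34 J·s) / (2 × 4.180e-11 m)
   Δp_min = 1.261e-24 kg·m/s

2. This momentum uncertainty corresponds to kinetic energy:
   KE ≈ (Δp)²/(2m) = (1.261e-24)²/(2 × 9.109e-31 kg)
   KE = 8.734e-19 J = 5.451 eV

Tighter localization requires more energy.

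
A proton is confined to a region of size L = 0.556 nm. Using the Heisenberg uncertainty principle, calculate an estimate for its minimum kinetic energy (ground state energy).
16.780 μeV

Using the uncertainty principle to estimate ground state energy:

1. The position uncertainty is approximately the confinement size:
   Δx ≈ L = 5.560e-10 m

2. From ΔxΔp ≥ ℏ/2, the minimum momentum uncertainty is:
   Δp ≈ ℏ/(2L) = 9.484e-26 kg·m/s

3. The kinetic energy is approximately:
   KE ≈ (Δp)²/(2m) = (9.484e-26)²/(2 × 1.673e-27 kg)
   KE ≈ 2.689e-24 J = 16.780 μeV

This is an order-of-magnitude estimate of the ground state energy.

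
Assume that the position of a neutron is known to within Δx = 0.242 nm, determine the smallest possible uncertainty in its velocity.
130.087 m/s

Using the Heisenberg uncertainty principle and Δp = mΔv:
ΔxΔp ≥ ℏ/2
Δx(mΔv) ≥ ℏ/2

The minimum uncertainty in velocity is:
Δv_min = ℏ/(2mΔx)
Δv_min = (1.055e-34 J·s) / (2 × 1.675e-27 kg × 2.420e-10 m)
Δv_min = 1.301e+02 m/s = 130.087 m/s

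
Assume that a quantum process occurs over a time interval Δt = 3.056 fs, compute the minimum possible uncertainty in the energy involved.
107.692 meV

Using the energy-time uncertainty principle:
ΔEΔt ≥ ℏ/2

The minimum uncertainty in energy is:
ΔE_min = ℏ/(2Δt)
ΔE_min = (1.055e-34 J·s) / (2 × 3.056e-15 s)
ΔE_min = 1.725e-20 J = 107.692 meV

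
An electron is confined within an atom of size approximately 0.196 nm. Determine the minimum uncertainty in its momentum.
2.690 × 10^-25 kg·m/s

Using the Heisenberg uncertainty principle:
ΔxΔp ≥ ℏ/2

With Δx ≈ L = 1.960e-10 m (the confinement size):
Δp_min = ℏ/(2Δx)
Δp_min = (1.055e-34 J·s) / (2 × 1.960e-10 m)
Δp_min = 2.690e-25 kg·m/s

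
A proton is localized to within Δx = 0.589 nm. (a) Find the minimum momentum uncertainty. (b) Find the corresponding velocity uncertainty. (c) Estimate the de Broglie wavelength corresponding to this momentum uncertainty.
(a) Δp_min = 8.952 × 10^-26 kg·m/s
(b) Δv_min = 53.522 m/s
(c) λ_dB = 7.402 nm

Step-by-step:

(a) From the uncertainty principle:
Δp_min = ℏ/(2Δx) = (1.055e-34 J·s)/(2 × 5.890e-10 m) = 8.952e-26 kg·m/s

(b) The velocity uncertainty:
Δv = Δp/m = (8.952e-26 kg·m/s)/(1.673e-27 kg) = 5.352e+01 m/s = 53.522 m/s

(c) The de Broglie wavelength for this momentum:
λ = h/p = (6.626e-34 J·s)/(8.952e-26 kg·m/s) = 7.402e-09 m = 7.402 nm

Note: The de Broglie wavelength is comparable to the localization size, as expected from wave-particle duality.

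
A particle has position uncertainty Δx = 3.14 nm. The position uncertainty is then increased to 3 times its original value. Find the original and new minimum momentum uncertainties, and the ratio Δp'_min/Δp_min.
Original Δp_min = 1.679 × 10^-26 kg·m/s; new Δp'_min = 5.598 × 10^-27 kg·m/s; ratio Δp'_min/Δp_min = 1/3.

From the uncertainty principle ΔxΔp ≥ ℏ/2, the minimum momentum uncertainty is Δp_min = ℏ/(2Δx).

Original (Δx = 3.14 nm = 3.140e-09 m):
Δp_min = (1.055e-34 J·s)/(2 × 3.140e-09 m) = 1.679e-26 kg·m/s

When Δx → 3Δx:
Δp'_min = ℏ/(2 × 3Δx) = (1/3) × ℏ/(2Δx) = (1/3) × Δp_min
Δp'_min = 1/3 × 1.679e-26 kg·m/s = 5.598e-27 kg·m/s

Since Δp_min ∝ 1/Δx, when Δx is increased to 3 times its original value, Δp_min decreases to 1/3 of its original value.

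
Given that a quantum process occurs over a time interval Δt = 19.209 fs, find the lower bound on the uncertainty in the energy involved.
17.133 meV

Using the energy-time uncertainty principle:
ΔEΔt ≥ ℏ/2

The minimum uncertainty in energy is:
ΔE_min = ℏ/(2Δt)
ΔE_min = (1.055e-34 J·s) / (2 × 1.921e-14 s)
ΔE_min = 2.745e-21 J = 17.133 meV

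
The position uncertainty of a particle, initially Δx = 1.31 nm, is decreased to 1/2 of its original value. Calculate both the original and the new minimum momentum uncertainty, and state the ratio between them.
Original Δp_min = 4.025 × 10^-26 kg·m/s; new Δp'_min = 8.050 × 10^-26 kg·m/s; ratio Δp'_min/Δp_min = 2.

From the uncertainty principle ΔxΔp ≥ ℏ/2, the minimum momentum uncertainty is Δp_min = ℏ/(2Δx).

Original (Δx = 1.31 nm = 1.310e-09 m):
Δp_min = (1.055e-34 J·s)/(2 × 1.310e-09 m) = 4.025e-26 kg·m/s

When Δx → (1/2)Δx:
Δp'_min = ℏ/(2 × (1/2)Δx) = 2 × ℏ/(2Δx) = 2 × Δp_min
Δp'_min = 2 × 4.025e-26 kg·m/s = 8.050e-26 kg·m/s

Since Δp_min ∝ 1/Δx, when Δx is decreased to 1/2 of its original value, Δp_min increases to 2 times its original value.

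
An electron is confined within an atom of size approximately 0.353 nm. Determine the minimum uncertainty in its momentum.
1.494 × 10^-25 kg·m/s

Using the Heisenberg uncertainty principle:
ΔxΔp ≥ ℏ/2

With Δx ≈ L = 3.530e-10 m (the confinement size):
Δp_min = ℏ/(2Δx)
Δp_min = (1.055e-34 J·s) / (2 × 3.530e-10 m)
Δp_min = 1.494e-25 kg·m/s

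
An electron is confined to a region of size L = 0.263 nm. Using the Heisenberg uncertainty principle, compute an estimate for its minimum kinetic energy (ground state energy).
137.706 meV

Using the uncertainty principle to estimate ground state energy:

1. The position uncertainty is approximately the confinement size:
   Δx ≈ L = 2.630e-10 m

2. From ΔxΔp ≥ ℏ/2, the minimum momentum uncertainty is:
   Δp ≈ ℏ/(2L) = 2.005e-25 kg·m/s

3. The kinetic energy is approximately:
   KE ≈ (Δp)²/(2m) = (2.005e-25)²/(2 × 9.109e-31 kg)
   KE ≈ 2.206e-20 J = 137.706 meV

This is an order-of-magnitude estimate of the ground state energy.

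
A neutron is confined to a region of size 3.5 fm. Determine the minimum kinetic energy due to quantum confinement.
422.883 keV

Using the uncertainty principle:

1. Position uncertainty: Δx ≈ 3.500e-15 m
2. Minimum momentum uncertainty: Δp = ℏ/(2Δx) = 1.507e-20 kg·m/s
3. Minimum kinetic energy:
   KE = (Δp)²/(2m) = (1.507e-20)²/(2 × 1.675e-27 kg)
   KE = 6.775e-14 J = 422.883 keV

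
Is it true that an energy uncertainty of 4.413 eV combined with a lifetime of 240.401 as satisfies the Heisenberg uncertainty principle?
Yes, it satisfies the uncertainty relation.

Calculate the product ΔEΔt:
ΔE = 4.413 eV = 7.070e-19 J
ΔEΔt = (7.070e-19 J) × (2.404e-16 s)
ΔEΔt = 1.700e-34 J·s

Compare to the minimum allowed value ℏ/2:
ℏ/2 = 5.273e-35 J·s

Since ΔEΔt = 1.700e-34 J·s ≥ 5.273e-35 J·s = ℏ/2,
this satisfies the uncertainty relation.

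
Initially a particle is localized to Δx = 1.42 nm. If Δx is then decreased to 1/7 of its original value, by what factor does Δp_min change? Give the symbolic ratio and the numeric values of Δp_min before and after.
Original Δp_min = 3.713 × 10^-26 kg·m/s; new Δp'_min = 2.599 × 10^-25 kg·m/s; ratio Δp'_min/Δp_min = 7.

From the uncertainty principle ΔxΔp ≥ ℏ/2, the minimum momentum uncertainty is Δp_min = ℏ/(2Δx).

Original (Δx = 1.42 nm = 1.420e-09 m):
Δp_min = (1.055e-34 J·s)/(2 × 1.420e-09 m) = 3.713e-26 kg·m/s

When Δx → (1/7)Δx:
Δp'_min = ℏ/(2 × (1/7)Δx) = 7 × ℏ/(2Δx) = 7 × Δp_min
Δp'_min = 7 × 3.713e-26 kg·m/s = 2.599e-25 kg·m/s

Since Δp_min ∝ 1/Δx, when Δx is decreased to 1/7 of its original value, Δp_min increases to 7 times its original value.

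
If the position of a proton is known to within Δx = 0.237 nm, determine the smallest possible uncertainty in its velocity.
133.015 m/s

Using the Heisenberg uncertainty principle and Δp = mΔv:
ΔxΔp ≥ ℏ/2
Δx(mΔv) ≥ ℏ/2

The minimum uncertainty in velocity is:
Δv_min = ℏ/(2mΔx)
Δv_min = (1.055e-34 J·s) / (2 × 1.673e-27 kg × 2.370e-10 m)
Δv_min = 1.330e+02 m/s = 133.015 m/s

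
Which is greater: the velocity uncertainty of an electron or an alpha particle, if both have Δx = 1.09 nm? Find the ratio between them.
The electron has the larger minimum velocity uncertainty, by a ratio of 7294.3.

For both particles, Δp_min = ℏ/(2Δx) = 4.837e-26 kg·m/s (same for both).

The velocity uncertainty is Δv = Δp/m:
- electron: Δv = 4.837e-26 / 9.109e-31 = 5.310e+04 m/s = 53.104 km/s
- alpha particle: Δv = 4.837e-26 / 6.645e-27 = 7.280e+00 m/s = 7.280 m/s

Ratio: 5.310e+04 / 7.280e+00 = 7294.3

The lighter particle has larger velocity uncertainty because Δv ∝ 1/m.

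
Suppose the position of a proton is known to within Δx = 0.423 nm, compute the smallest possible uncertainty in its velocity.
74.526 m/s

Using the Heisenberg uncertainty principle and Δp = mΔv:
ΔxΔp ≥ ℏ/2
Δx(mΔv) ≥ ℏ/2

The minimum uncertainty in velocity is:
Δv_min = ℏ/(2mΔx)
Δv_min = (1.055e-34 J·s) / (2 × 1.673e-27 kg × 4.230e-10 m)
Δv_min = 7.453e+01 m/s = 74.526 m/s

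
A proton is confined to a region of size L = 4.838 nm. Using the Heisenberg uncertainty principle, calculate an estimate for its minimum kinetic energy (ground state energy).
221.627 neV

Using the uncertainty principle to estimate ground state energy:

1. The position uncertainty is approximately the confinement size:
   Δx ≈ L = 4.838e-09 m

2. From ΔxΔp ≥ ℏ/2, the minimum momentum uncertainty is:
   Δp ≈ ℏ/(2L) = 1.090e-26 kg·m/s

3. The kinetic energy is approximately:
   KE ≈ (Δp)²/(2m) = (1.090e-26)²/(2 × 1.673e-27 kg)
   KE ≈ 3.551e-26 J = 221.627 neV

This is an order-of-magnitude estimate of the ground state energy.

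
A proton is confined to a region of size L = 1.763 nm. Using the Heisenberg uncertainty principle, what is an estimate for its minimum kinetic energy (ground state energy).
1.669 μeV

Using the uncertainty principle to estimate ground state energy:

1. The position uncertainty is approximately the confinement size:
   Δx ≈ L = 1.763e-09 m

2. From ΔxΔp ≥ ℏ/2, the minimum momentum uncertainty is:
   Δp ≈ ℏ/(2L) = 2.991e-26 kg·m/s

3. The kinetic energy is approximately:
   KE ≈ (Δp)²/(2m) = (2.991e-26)²/(2 × 1.673e-27 kg)
   KE ≈ 2.674e-25 J = 1.669 μeV

This is an order-of-magnitude estimate of the ground state energy.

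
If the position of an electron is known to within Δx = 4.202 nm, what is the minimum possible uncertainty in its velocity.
13.775 km/s

Using the Heisenberg uncertainty principle and Δp = mΔv:
ΔxΔp ≥ ℏ/2
Δx(mΔv) ≥ ℏ/2

The minimum uncertainty in velocity is:
Δv_min = ℏ/(2mΔx)
Δv_min = (1.055e-34 J·s) / (2 × 9.109e-31 kg × 4.202e-09 m)
Δv_min = 1.378e+04 m/s = 13.775 km/s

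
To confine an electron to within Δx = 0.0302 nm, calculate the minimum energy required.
10.444 eV

Localizing a particle requires giving it sufficient momentum uncertainty:

1. From uncertainty principle: Δp ≥ ℏ/(2Δx)
   Δp_min = (1.055e-34 J·s) / (2 × 3.020e-11 m)
   Δp_min = 1.746e-24 kg·m/s

2. This momentum uncertainty corresponds to kinetic energy:
   KE ≈ (Δp)²/(2m) = (1.746e-24)²/(2 × 9.109e-31 kg)
   KE = 1.673e-18 J = 10.444 eV

Tighter localization requires more energy.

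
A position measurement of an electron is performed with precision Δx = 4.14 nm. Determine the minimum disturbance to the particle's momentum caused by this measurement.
1.274 × 10^-26 kg·m/s

The uncertainty principle implies that measuring position disturbs momentum:
ΔxΔp ≥ ℏ/2

When we measure position with precision Δx, we necessarily introduce a momentum uncertainty:
Δp ≥ ℏ/(2Δx)
Δp_min = (1.055e-34 J·s) / (2 × 4.140e-09 m)
Δp_min = 1.274e-26 kg·m/s

The more precisely we measure position, the greater the momentum disturbance.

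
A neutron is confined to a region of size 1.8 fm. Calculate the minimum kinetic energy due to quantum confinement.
1.599 MeV

Using the uncertainty principle:

1. Position uncertainty: Δx ≈ 1.800e-15 m
2. Minimum momentum uncertainty: Δp = ℏ/(2Δx) = 2.929e-20 kg·m/s
3. Minimum kinetic energy:
   KE = (Δp)²/(2m) = (2.929e-20)²/(2 × 1.675e-27 kg)
   KE = 2.562e-13 J = 1.599 MeV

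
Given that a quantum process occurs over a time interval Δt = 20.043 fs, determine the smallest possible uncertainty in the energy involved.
16.420 meV

Using the energy-time uncertainty principle:
ΔEΔt ≥ ℏ/2

The minimum uncertainty in energy is:
ΔE_min = ℏ/(2Δt)
ΔE_min = (1.055e-34 J·s) / (2 × 2.004e-14 s)
ΔE_min = 2.631e-21 J = 16.420 meV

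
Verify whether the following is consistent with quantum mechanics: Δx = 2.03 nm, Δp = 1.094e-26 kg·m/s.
No, it violates the uncertainty principle (impossible measurement).

Calculate the product ΔxΔp:
ΔxΔp = (2.030e-09 m) × (1.094e-26 kg·m/s)
ΔxΔp = 2.221e-35 J·s

Compare to the minimum allowed value ℏ/2:
ℏ/2 = 5.273e-35 J·s

Since ΔxΔp = 2.221e-35 J·s < 5.273e-35 J·s = ℏ/2,
the measurement violates the uncertainty principle.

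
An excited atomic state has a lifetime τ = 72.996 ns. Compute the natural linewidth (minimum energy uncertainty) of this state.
4.509 neV

Using the energy-time uncertainty principle:
ΔEΔt ≥ ℏ/2

The lifetime τ represents the time uncertainty Δt.
The natural linewidth (minimum energy uncertainty) is:

ΔE = ℏ/(2τ)
ΔE = (1.055e-34 J·s) / (2 × 7.300e-08 s)
ΔE = 7.223e-28 J = 4.509 neV

This natural linewidth limits the precision of spectroscopic measurements.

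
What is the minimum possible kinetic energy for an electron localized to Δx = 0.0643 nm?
2.304 eV

Localizing a particle requires giving it sufficient momentum uncertainty:

1. From uncertainty principle: Δp ≥ ℏ/(2Δx)
   Δp_min = (1.055e-34 J·s) / (2 × 6.430e-11 m)
   Δp_min = 8.200e-25 kg·m/s

2. This momentum uncertainty corresponds to kinetic energy:
   KE ≈ (Δp)²/(2m) = (8.200e-25)²/(2 × 9.109e-31 kg)
   KE = 3.691e-19 J = 2.304 eV

Tighter localization requires more energy.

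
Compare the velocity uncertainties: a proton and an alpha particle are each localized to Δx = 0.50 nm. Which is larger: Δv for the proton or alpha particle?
The proton has the larger minimum velocity uncertainty, by a ratio of 4.0.

For both particles, Δp_min = ℏ/(2Δx) = 1.055e-25 kg·m/s (same for both).

The velocity uncertainty is Δv = Δp/m:
- proton: Δv = 1.055e-25 / 1.673e-27 = 6.305e+01 m/s = 63.049 m/s
- alpha particle: Δv = 1.055e-25 / 6.645e-27 = 1.587e+01 m/s = 15.871 m/s

Ratio: 6.305e+01 / 1.587e+01 = 4.0

The lighter particle has larger velocity uncertainty because Δv ∝ 1/m.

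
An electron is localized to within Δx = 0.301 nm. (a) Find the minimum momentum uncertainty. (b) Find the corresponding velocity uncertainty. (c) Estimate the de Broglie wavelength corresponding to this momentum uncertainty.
(a) Δp_min = 1.752 × 10^-25 kg·m/s
(b) Δv_min = 192.305 km/s
(c) λ_dB = 3.782 nm

Step-by-step:

(a) From the uncertainty principle:
Δp_min = ℏ/(2Δx) = (1.055e-34 J·s)/(2 × 3.010e-10 m) = 1.752e-25 kg·m/s

(b) The velocity uncertainty:
Δv = Δp/m = (1.752e-25 kg·m/s)/(9.109e-31 kg) = 1.923e+05 m/s = 192.305 km/s

(c) The de Broglie wavelength for this momentum:
λ = h/p = (6.626e-34 J·s)/(1.752e-25 kg·m/s) = 3.782e-09 m = 3.782 nm

Note: The de Broglie wavelength is comparable to the localization size, as expected from wave-particle duality.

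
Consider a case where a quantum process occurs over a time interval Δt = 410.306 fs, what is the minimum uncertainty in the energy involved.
802.099 μeV

Using the energy-time uncertainty principle:
ΔEΔt ≥ ℏ/2

The minimum uncertainty in energy is:
ΔE_min = ℏ/(2Δt)
ΔE_min = (1.055e-34 J·s) / (2 × 4.103e-13 s)
ΔE_min = 1.285e-22 J = 802.099 μeV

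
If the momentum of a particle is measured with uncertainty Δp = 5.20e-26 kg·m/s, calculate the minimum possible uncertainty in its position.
1.014 nm

Using the Heisenberg uncertainty principle:
ΔxΔp ≥ ℏ/2

The minimum uncertainty in position is:
Δx_min = ℏ/(2Δp)
Δx_min = (1.055e-34 J·s) / (2 × 5.200e-26 kg·m/s)
Δx_min = 1.014e-09 m = 1.014 nm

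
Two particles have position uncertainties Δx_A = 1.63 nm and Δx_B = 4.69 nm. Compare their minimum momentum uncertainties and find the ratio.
Particle A has the larger minimum momentum uncertainty, by a factor of 2.88.

For each particle, the minimum momentum uncertainty is Δp_min = ℏ/(2Δx):

Particle A: Δp_A = ℏ/(2×1.630e-09 m) = 3.235e-26 kg·m/s
Particle B: Δp_B = ℏ/(2×4.690e-09 m) = 1.124e-26 kg·m/s

Ratio: Δp_A/Δp_B = 2.88

Since Δp_min ∝ 1/Δx, the particle with smaller position uncertainty (A) has larger momentum uncertainty.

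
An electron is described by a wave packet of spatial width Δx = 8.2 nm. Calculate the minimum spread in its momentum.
6.430 × 10^-27 kg·m/s

For a wave packet, the spatial width Δx and momentum spread Δp are related by the uncertainty principle:
ΔxΔp ≥ ℏ/2

The minimum momentum spread is:
Δp_min = ℏ/(2Δx)
Δp_min = (1.055e-34 J·s) / (2 × 8.200e-09 m)
Δp_min = 6.430e-27 kg·m/s

A wave packet cannot have both a well-defined position and well-defined momentum.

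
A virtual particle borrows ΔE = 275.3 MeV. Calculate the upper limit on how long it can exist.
1.195 ys

Using the energy-time uncertainty principle:
ΔEΔt ≥ ℏ/2

For a virtual particle borrowing energy ΔE, the maximum lifetime is:
Δt_max = ℏ/(2ΔE)

Converting energy:
ΔE = 275.3 MeV = 4.411e-11 J

Δt_max = (1.055e-34 J·s) / (2 × 4.411e-11 J)
Δt_max = 1.195e-24 s = 1.195 ys

Virtual particles with higher borrowed energy exist for shorter times.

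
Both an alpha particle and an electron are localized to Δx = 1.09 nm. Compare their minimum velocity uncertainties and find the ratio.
The electron has the larger minimum velocity uncertainty, by a ratio of 7294.3.

For both particles, Δp_min = ℏ/(2Δx) = 4.837e-26 kg·m/s (same for both).

The velocity uncertainty is Δv = Δp/m:
- alpha particle: Δv = 4.837e-26 / 6.645e-27 = 7.280e+00 m/s = 7.280 m/s
- electron: Δv = 4.837e-26 / 9.109e-31 = 5.310e+04 m/s = 53.104 km/s

Ratio: 5.310e+04 / 7.280e+00 = 7294.3

The lighter particle has larger velocity uncertainty because Δv ∝ 1/m.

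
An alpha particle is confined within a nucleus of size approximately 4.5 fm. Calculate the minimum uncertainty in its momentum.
1.172 × 10^-20 kg·m/s

Using the Heisenberg uncertainty principle:
ΔxΔp ≥ ℏ/2

With Δx ≈ L = 4.500e-15 m (the confinement size):
Δp_min = ℏ/(2Δx)
Δp_min = (1.055e-34 J·s) / (2 × 4.500e-15 m)
Δp_min = 1.172e-20 kg·m/s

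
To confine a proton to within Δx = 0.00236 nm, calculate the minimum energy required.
931.387 meV

Localizing a particle requires giving it sufficient momentum uncertainty:

1. From uncertainty principle: Δp ≥ ℏ/(2Δx)
   Δp_min = (1.055e-34 J·s) / (2 × 2.360e-12 m)
   Δp_min = 2.234e-23 kg·m/s

2. This momentum uncertainty corresponds to kinetic energy:
   KE ≈ (Δp)²/(2m) = (2.234e-23)²/(2 × 1.673e-27 kg)
   KE = 1.492e-19 J = 931.387 meV

Tighter localization requires more energy.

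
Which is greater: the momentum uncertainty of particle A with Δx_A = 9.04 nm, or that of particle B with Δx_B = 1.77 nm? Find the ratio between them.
Particle B has the larger minimum momentum uncertainty, by a factor of 5.11.

For each particle, the minimum momentum uncertainty is Δp_min = ℏ/(2Δx):

Particle A: Δp_A = ℏ/(2×9.040e-09 m) = 5.833e-27 kg·m/s
Particle B: Δp_B = ℏ/(2×1.770e-09 m) = 2.979e-26 kg·m/s

Ratio: Δp_B/Δp_A = 5.11

Since Δp_min ∝ 1/Δx, the particle with smaller position uncertainty (B) has larger momentum uncertainty.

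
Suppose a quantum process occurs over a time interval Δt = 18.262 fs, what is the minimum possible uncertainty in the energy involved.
18.021 meV

Using the energy-time uncertainty principle:
ΔEΔt ≥ ℏ/2

The minimum uncertainty in energy is:
ΔE_min = ℏ/(2Δt)
ΔE_min = (1.055e-34 J·s) / (2 × 1.826e-14 s)
ΔE_min = 2.887e-21 J = 18.021 meV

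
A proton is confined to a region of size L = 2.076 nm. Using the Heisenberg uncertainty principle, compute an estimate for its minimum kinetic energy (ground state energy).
1.204 μeV

Using the uncertainty principle to estimate ground state energy:

1. The position uncertainty is approximately the confinement size:
   Δx ≈ L = 2.076e-09 m

2. From ΔxΔp ≥ ℏ/2, the minimum momentum uncertainty is:
   Δp ≈ ℏ/(2L) = 2.540e-26 kg·m/s

3. The kinetic energy is approximately:
   KE ≈ (Δp)²/(2m) = (2.540e-26)²/(2 × 1.673e-27 kg)
   KE ≈ 1.928e-25 J = 1.204 μeV

This is an order-of-magnitude estimate of the ground state energy.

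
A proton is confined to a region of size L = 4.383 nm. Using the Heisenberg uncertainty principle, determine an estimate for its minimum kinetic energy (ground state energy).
270.030 neV

Using the uncertainty principle to estimate ground state energy:

1. The position uncertainty is approximately the confinement size:
   Δx ≈ L = 4.383e-09 m

2. From ΔxΔp ≥ ℏ/2, the minimum momentum uncertainty is:
   Δp ≈ ℏ/(2L) = 1.203e-26 kg·m/s

3. The kinetic energy is approximately:
   KE ≈ (Δp)²/(2m) = (1.203e-26)²/(2 × 1.673e-27 kg)
   KE ≈ 4.326e-26 J = 270.030 neV

This is an order-of-magnitude estimate of the ground state energy.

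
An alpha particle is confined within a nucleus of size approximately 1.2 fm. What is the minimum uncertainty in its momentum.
4.394 × 10^-20 kg·m/s

Using the Heisenberg uncertainty principle:
ΔxΔp ≥ ℏ/2

With Δx ≈ L = 1.200e-15 m (the confinement size):
Δp_min = ℏ/(2Δx)
Δp_min = (1.055e-34 J·s) / (2 × 1.200e-15 m)
Δp_min = 4.394e-20 kg·m/s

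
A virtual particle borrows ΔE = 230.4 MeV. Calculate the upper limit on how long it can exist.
1.428 ys

Using the energy-time uncertainty principle:
ΔEΔt ≥ ℏ/2

For a virtual particle borrowing energy ΔE, the maximum lifetime is:
Δt_max = ℏ/(2ΔE)

Converting energy:
ΔE = 230.4 MeV = 3.691e-11 J

Δt_max = (1.055e-34 J·s) / (2 × 3.691e-11 J)
Δt_max = 1.428e-24 s = 1.428 ys

Virtual particles with higher borrowed energy exist for shorter times.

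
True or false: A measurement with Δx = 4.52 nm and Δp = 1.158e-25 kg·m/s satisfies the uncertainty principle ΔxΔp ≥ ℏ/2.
Yes, it satisfies the uncertainty principle.

Calculate the product ΔxΔp:
ΔxΔp = (4.520e-09 m) × (1.158e-25 kg·m/s)
ΔxΔp = 5.234e-34 J·s

Compare to the minimum allowed value ℏ/2:
ℏ/2 = 5.273e-35 J·s

Since ΔxΔp = 5.234e-34 J·s ≥ 5.273e-35 J·s = ℏ/2,
the measurement satisfies the uncertainty principle.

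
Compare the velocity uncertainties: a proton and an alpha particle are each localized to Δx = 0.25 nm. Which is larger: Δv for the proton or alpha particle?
The proton has the larger minimum velocity uncertainty, by a ratio of 4.0.

For both particles, Δp_min = ℏ/(2Δx) = 2.109e-25 kg·m/s (same for both).

The velocity uncertainty is Δv = Δp/m:
- proton: Δv = 2.109e-25 / 1.673e-27 = 1.261e+02 m/s = 126.098 m/s
- alpha particle: Δv = 2.109e-25 / 6.645e-27 = 3.174e+01 m/s = 31.742 m/s

Ratio: 1.261e+02 / 3.174e+01 = 4.0

The lighter particle has larger velocity uncertainty because Δv ∝ 1/m.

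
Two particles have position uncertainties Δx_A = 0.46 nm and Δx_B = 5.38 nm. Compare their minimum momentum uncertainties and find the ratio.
Particle A has the larger minimum momentum uncertainty, by a factor of 11.70.

For each particle, the minimum momentum uncertainty is Δp_min = ℏ/(2Δx):

Particle A: Δp_A = ℏ/(2×4.600e-10 m) = 1.146e-25 kg·m/s
Particle B: Δp_B = ℏ/(2×5.380e-09 m) = 9.801e-27 kg·m/s

Ratio: Δp_A/Δp_B = 11.70

Since Δp_min ∝ 1/Δx, the particle with smaller position uncertainty (A) has larger momentum uncertainty.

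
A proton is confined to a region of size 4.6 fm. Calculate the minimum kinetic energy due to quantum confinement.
245.154 keV

Using the uncertainty principle:

1. Position uncertainty: Δx ≈ 4.600e-15 m
2. Minimum momentum uncertainty: Δp = ℏ/(2Δx) = 1.146e-20 kg·m/s
3. Minimum kinetic energy:
   KE = (Δp)²/(2m) = (1.146e-20)²/(2 × 1.673e-27 kg)
   KE = 3.928e-14 J = 245.154 keV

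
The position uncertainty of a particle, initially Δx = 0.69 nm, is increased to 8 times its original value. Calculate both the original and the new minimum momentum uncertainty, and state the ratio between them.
Original Δp_min = 7.642 × 10^-26 kg·m/s; new Δp'_min = 9.552 × 10^-27 kg·m/s; ratio Δp'_min/Δp_min = 1/8.

From the uncertainty principle ΔxΔp ≥ ℏ/2, the minimum momentum uncertainty is Δp_min = ℏ/(2Δx).

Original (Δx = 0.69 nm = 6.900e-10 m):
Δp_min = (1.055e-34 J·s)/(2 × 6.900e-10 m) = 7.642e-26 kg·m/s

When Δx → 8Δx:
Δp'_min = ℏ/(2 × 8Δx) = (1/8) × ℏ/(2Δx) = (1/8) × Δp_min
Δp'_min = 1/8 × 7.642e-26 kg·m/s = 9.552e-27 kg·m/s

Since Δp_min ∝ 1/Δx, when Δx is increased to 8 times its original value, Δp_min decreases to 1/8 of its original value.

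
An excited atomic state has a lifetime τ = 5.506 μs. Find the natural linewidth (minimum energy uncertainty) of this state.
59.772 peV

Using the energy-time uncertainty principle:
ΔEΔt ≥ ℏ/2

The lifetime τ represents the time uncertainty Δt.
The natural linewidth (minimum energy uncertainty) is:

ΔE = ℏ/(2τ)
ΔE = (1.055e-34 J·s) / (2 × 5.506e-06 s)
ΔE = 9.577e-30 J = 59.772 peV

This natural linewidth limits the precision of spectroscopic measurements.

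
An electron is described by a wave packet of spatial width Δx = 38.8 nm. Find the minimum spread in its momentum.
1.359 × 10^-27 kg·m/s

For a wave packet, the spatial width Δx and momentum spread Δp are related by the uncertainty principle:
ΔxΔp ≥ ℏ/2

The minimum momentum spread is:
Δp_min = ℏ/(2Δx)
Δp_min = (1.055e-34 J·s) / (2 × 3.880e-08 m)
Δp_min = 1.359e-27 kg·m/s

A wave packet cannot have both a well-defined position and well-defined momentum.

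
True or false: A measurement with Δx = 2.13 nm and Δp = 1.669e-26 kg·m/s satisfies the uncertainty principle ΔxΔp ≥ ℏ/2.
No, it violates the uncertainty principle (impossible measurement).

Calculate the product ΔxΔp:
ΔxΔp = (2.130e-09 m) × (1.669e-26 kg·m/s)
ΔxΔp = 3.555e-35 J·s

Compare to the minimum allowed value ℏ/2:
ℏ/2 = 5.273e-35 J·s

Since ΔxΔp = 3.555e-35 J·s < 5.273e-35 J·s = ℏ/2,
the measurement violates the uncertainty principle.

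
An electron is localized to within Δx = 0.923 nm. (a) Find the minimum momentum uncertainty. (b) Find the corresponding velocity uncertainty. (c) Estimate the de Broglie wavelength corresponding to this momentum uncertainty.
(a) Δp_min = 5.713 × 10^-26 kg·m/s
(b) Δv_min = 62.713 km/s
(c) λ_dB = 11.599 nm

Step-by-step:

(a) From the uncertainty principle:
Δp_min = ℏ/(2Δx) = (1.055e-34 J·s)/(2 × 9.230e-10 m) = 5.713e-26 kg·m/s

(b) The velocity uncertainty:
Δv = Δp/m = (5.713e-26 kg·m/s)/(9.109e-31 kg) = 6.271e+04 m/s = 62.713 km/s

(c) The de Broglie wavelength for this momentum:
λ = h/p = (6.626e-34 J·s)/(5.713e-26 kg·m/s) = 1.160e-08 m = 11.599 nm

Note: The de Broglie wavelength is comparable to the localization size, as expected from wave-particle duality.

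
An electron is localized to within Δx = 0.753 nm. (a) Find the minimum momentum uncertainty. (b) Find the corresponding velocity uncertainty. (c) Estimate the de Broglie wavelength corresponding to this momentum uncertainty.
(a) Δp_min = 7.002 × 10^-26 kg·m/s
(b) Δv_min = 76.871 km/s
(c) λ_dB = 9.462 nm

Step-by-step:

(a) From the uncertainty principle:
Δp_min = ℏ/(2Δx) = (1.055e-34 J·s)/(2 × 7.530e-10 m) = 7.002e-26 kg·m/s

(b) The velocity uncertainty:
Δv = Δp/m = (7.002e-26 kg·m/s)/(9.109e-31 kg) = 7.687e+04 m/s = 76.871 km/s

(c) The de Broglie wavelength for this momentum:
λ = h/p = (6.626e-34 J·s)/(7.002e-26 kg·m/s) = 9.462e-09 m = 9.462 nm

Note: The de Broglie wavelength is comparable to the localization size, as expected from wave-particle duality.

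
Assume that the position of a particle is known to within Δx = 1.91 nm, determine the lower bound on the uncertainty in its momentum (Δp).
2.761 × 10^-26 kg·m/s

Using the Heisenberg uncertainty principle:
ΔxΔp ≥ ℏ/2

The minimum uncertainty in momentum is:
Δp_min = ℏ/(2Δx)
Δp_min = (1.055e-34 J·s) / (2 × 1.910e-09 m)
Δp_min = 2.761e-26 kg·m/s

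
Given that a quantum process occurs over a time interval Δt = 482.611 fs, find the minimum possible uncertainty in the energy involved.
681.928 μeV

Using the energy-time uncertainty principle:
ΔEΔt ≥ ℏ/2

The minimum uncertainty in energy is:
ΔE_min = ℏ/(2Δt)
ΔE_min = (1.055e-34 J·s) / (2 × 4.826e-13 s)
ΔE_min = 1.093e-22 J = 681.928 μeV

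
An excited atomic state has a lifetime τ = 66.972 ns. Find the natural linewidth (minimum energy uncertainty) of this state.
4.914 neV

Using the energy-time uncertainty principle:
ΔEΔt ≥ ℏ/2

The lifetime τ represents the time uncertainty Δt.
The natural linewidth (minimum energy uncertainty) is:

ΔE = ℏ/(2τ)
ΔE = (1.055e-34 J·s) / (2 × 6.697e-08 s)
ΔE = 7.873e-28 J = 4.914 neV

This natural linewidth limits the precision of spectroscopic measurements.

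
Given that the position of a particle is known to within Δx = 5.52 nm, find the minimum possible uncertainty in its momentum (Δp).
9.552 × 10^-27 kg·m/s

Using the Heisenberg uncertainty principle:
ΔxΔp ≥ ℏ/2

The minimum uncertainty in momentum is:
Δp_min = ℏ/(2Δx)
Δp_min = (1.055e-34 J·s) / (2 × 5.520e-09 m)
Δp_min = 9.552e-27 kg·m/s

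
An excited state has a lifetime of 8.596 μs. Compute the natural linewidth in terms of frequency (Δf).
9.258 kHz

Using the energy-time uncertainty principle and E = hf:
ΔEΔt ≥ ℏ/2
hΔf·Δt ≥ ℏ/2

The minimum frequency uncertainty is:
Δf = ℏ/(2hτ) = 1/(4πτ)
Δf = 1/(4π × 8.596e-06 s)
Δf = 9.258e+03 Hz = 9.258 kHz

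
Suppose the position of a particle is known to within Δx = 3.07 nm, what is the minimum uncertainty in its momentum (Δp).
1.718 × 10^-26 kg·m/s

Using the Heisenberg uncertainty principle:
ΔxΔp ≥ ℏ/2

The minimum uncertainty in momentum is:
Δp_min = ℏ/(2Δx)
Δp_min = (1.055e-34 J·s) / (2 × 3.070e-09 m)
Δp_min = 1.718e-26 kg·m/s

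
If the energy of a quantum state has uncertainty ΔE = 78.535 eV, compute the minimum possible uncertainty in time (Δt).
4.191 as

Using the energy-time uncertainty principle:
ΔEΔt ≥ ℏ/2

The minimum uncertainty in time is:
Δt_min = ℏ/(2ΔE)
Δt_min = (1.055e-34 J·s) / (2 × 1.258e-17 J)
Δt_min = 4.191e-18 s = 4.191 as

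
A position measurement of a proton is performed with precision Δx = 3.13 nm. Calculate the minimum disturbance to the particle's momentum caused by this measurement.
1.685 × 10^-26 kg·m/s

The uncertainty principle implies that measuring position disturbs momentum:
ΔxΔp ≥ ℏ/2

When we measure position with precision Δx, we necessarily introduce a momentum uncertainty:
Δp ≥ ℏ/(2Δx)
Δp_min = (1.055e-34 J·s) / (2 × 3.130e-09 m)
Δp_min = 1.685e-26 kg·m/s

The more precisely we measure position, the greater the momentum disturbance.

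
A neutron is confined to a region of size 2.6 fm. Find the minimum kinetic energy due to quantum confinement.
766.318 keV

Using the uncertainty principle:

1. Position uncertainty: Δx ≈ 2.600e-15 m
2. Minimum momentum uncertainty: Δp = ℏ/(2Δx) = 2.028e-20 kg·m/s
3. Minimum kinetic energy:
   KE = (Δp)²/(2m) = (2.028e-20)²/(2 × 1.675e-27 kg)
   KE = 1.228e-13 J = 766.318 keV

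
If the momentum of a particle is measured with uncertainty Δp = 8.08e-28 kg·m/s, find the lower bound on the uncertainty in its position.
65.258 nm

Using the Heisenberg uncertainty principle:
ΔxΔp ≥ ℏ/2

The minimum uncertainty in position is:
Δx_min = ℏ/(2Δp)
Δx_min = (1.055e-34 J·s) / (2 × 8.080e-28 kg·m/s)
Δx_min = 6.526e-08 m = 65.258 nm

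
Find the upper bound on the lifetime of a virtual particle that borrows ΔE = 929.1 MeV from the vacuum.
3.542 × 10^-25 s

Using the energy-time uncertainty principle:
ΔEΔt ≥ ℏ/2

For a virtual particle borrowing energy ΔE, the maximum lifetime is:
Δt_max = ℏ/(2ΔE)

Converting energy:
ΔE = 929.1 MeV = 1.489e-10 J

Δt_max = (1.055e-34 J·s) / (2 × 1.489e-10 J)
Δt_max = 3.542e-25 s = 3.542 × 10^-25 s

Virtual particles with higher borrowed energy exist for shorter times.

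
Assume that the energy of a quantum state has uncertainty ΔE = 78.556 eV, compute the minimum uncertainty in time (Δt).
4.189 as

Using the energy-time uncertainty principle:
ΔEΔt ≥ ℏ/2

The minimum uncertainty in time is:
Δt_min = ℏ/(2ΔE)
Δt_min = (1.055e-34 J·s) / (2 × 1.259e-17 J)
Δt_min = 4.189e-18 s = 4.189 as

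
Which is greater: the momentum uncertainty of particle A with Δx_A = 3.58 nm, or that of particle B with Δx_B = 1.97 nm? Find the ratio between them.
Particle B has the larger minimum momentum uncertainty, by a factor of 1.82.

For each particle, the minimum momentum uncertainty is Δp_min = ℏ/(2Δx):

Particle A: Δp_A = ℏ/(2×3.580e-09 m) = 1.473e-26 kg·m/s
Particle B: Δp_B = ℏ/(2×1.970e-09 m) = 2.677e-26 kg·m/s

Ratio: Δp_B/Δp_A = 1.82

Since Δp_min ∝ 1/Δx, the particle with smaller position uncertainty (B) has larger momentum uncertainty.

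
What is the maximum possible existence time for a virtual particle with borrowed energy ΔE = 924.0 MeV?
3.562 × 10^-25 s

Using the energy-time uncertainty principle:
ΔEΔt ≥ ℏ/2

For a virtual particle borrowing energy ΔE, the maximum lifetime is:
Δt_max = ℏ/(2ΔE)

Converting energy:
ΔE = 924.0 MeV = 1.480e-10 J

Δt_max = (1.055e-34 J·s) / (2 × 1.480e-10 J)
Δt_max = 3.562e-25 s = 3.562 × 10^-25 s

Virtual particles with higher borrowed energy exist for shorter times.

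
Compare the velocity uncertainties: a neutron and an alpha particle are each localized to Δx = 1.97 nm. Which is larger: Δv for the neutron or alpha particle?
The neutron has the larger minimum velocity uncertainty, by a ratio of 4.0.

For both particles, Δp_min = ℏ/(2Δx) = 2.677e-26 kg·m/s (same for both).

The velocity uncertainty is Δv = Δp/m:
- neutron: Δv = 2.677e-26 / 1.675e-27 = 1.598e+01 m/s = 15.980 m/s
- alpha particle: Δv = 2.677e-26 / 6.645e-27 = 4.028e+00 m/s = 4.028 m/s

Ratio: 1.598e+01 / 4.028e+00 = 4.0

The lighter particle has larger velocity uncertainty because Δv ∝ 1/m.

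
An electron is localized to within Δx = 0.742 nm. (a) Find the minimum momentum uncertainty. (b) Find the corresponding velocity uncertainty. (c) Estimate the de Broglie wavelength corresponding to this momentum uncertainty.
(a) Δp_min = 7.106 × 10^-26 kg·m/s
(b) Δv_min = 78.011 km/s
(c) λ_dB = 9.324 nm

Step-by-step:

(a) From the uncertainty principle:
Δp_min = ℏ/(2Δx) = (1.055e-34 J·s)/(2 × 7.420e-10 m) = 7.106e-26 kg·m/s

(b) The velocity uncertainty:
Δv = Δp/m = (7.106e-26 kg·m/s)/(9.109e-31 kg) = 7.801e+04 m/s = 78.011 km/s

(c) The de Broglie wavelength for this momentum:
λ = h/p = (6.626e-34 J·s)/(7.106e-26 kg·m/s) = 9.324e-09 m = 9.324 nm

Note: The de Broglie wavelength is comparable to the localization size, as expected from wave-particle duality.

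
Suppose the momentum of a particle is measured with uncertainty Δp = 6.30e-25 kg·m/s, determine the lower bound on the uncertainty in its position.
83.696 pm

Using the Heisenberg uncertainty principle:
ΔxΔp ≥ ℏ/2

The minimum uncertainty in position is:
Δx_min = ℏ/(2Δp)
Δx_min = (1.055e-34 J·s) / (2 × 6.300e-25 kg·m/s)
Δx_min = 8.370e-11 m = 83.696 pm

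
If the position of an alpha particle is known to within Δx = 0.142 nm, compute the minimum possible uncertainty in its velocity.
55.884 m/s

Using the Heisenberg uncertainty principle and Δp = mΔv:
ΔxΔp ≥ ℏ/2
Δx(mΔv) ≥ ℏ/2

The minimum uncertainty in velocity is:
Δv_min = ℏ/(2mΔx)
Δv_min = (1.055e-34 J·s) / (2 × 6.645e-27 kg × 1.420e-10 m)
Δv_min = 5.588e+01 m/s = 55.884 m/s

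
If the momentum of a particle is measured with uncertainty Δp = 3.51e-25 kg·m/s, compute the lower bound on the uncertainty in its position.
150.224 pm

Using the Heisenberg uncertainty principle:
ΔxΔp ≥ ℏ/2

The minimum uncertainty in position is:
Δx_min = ℏ/(2Δp)
Δx_min = (1.055e-34 J·s) / (2 × 3.510e-25 kg·m/s)
Δx_min = 1.502e-10 m = 150.224 pm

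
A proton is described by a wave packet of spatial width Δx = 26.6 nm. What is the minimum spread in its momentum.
1.982 × 10^-27 kg·m/s

For a wave packet, the spatial width Δx and momentum spread Δp are related by the uncertainty principle:
ΔxΔp ≥ ℏ/2

The minimum momentum spread is:
Δp_min = ℏ/(2Δx)
Δp_min = (1.055e-34 J·s) / (2 × 2.660e-08 m)
Δp_min = 1.982e-27 kg·m/s

A wave packet cannot have both a well-defined position and well-defined momentum.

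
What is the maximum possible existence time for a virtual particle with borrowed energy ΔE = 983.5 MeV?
3.346 × 10^-25 s

Using the energy-time uncertainty principle:
ΔEΔt ≥ ℏ/2

For a virtual particle borrowing energy ΔE, the maximum lifetime is:
Δt_max = ℏ/(2ΔE)

Converting energy:
ΔE = 983.5 MeV = 1.576e-10 J

Δt_max = (1.055e-34 J·s) / (2 × 1.576e-10 J)
Δt_max = 3.346e-25 s = 3.346 × 10^-25 s

Virtual particles with higher borrowed energy exist for shorter times.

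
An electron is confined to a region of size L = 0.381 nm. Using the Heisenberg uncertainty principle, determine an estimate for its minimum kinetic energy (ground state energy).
65.616 meV

Using the uncertainty principle to estimate ground state energy:

1. The position uncertainty is approximately the confinement size:
   Δx ≈ L = 3.810e-10 m

2. From ΔxΔp ≥ ℏ/2, the minimum momentum uncertainty is:
   Δp ≈ ℏ/(2L) = 1.384e-25 kg·m/s

3. The kinetic energy is approximately:
   KE ≈ (Δp)²/(2m) = (1.384e-25)²/(2 × 9.109e-31 kg)
   KE ≈ 1.051e-20 J = 65.616 meV

This is an order-of-magnitude estimate of the ground state energy.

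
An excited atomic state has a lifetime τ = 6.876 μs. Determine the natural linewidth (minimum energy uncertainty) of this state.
47.863 peV

Using the energy-time uncertainty principle:
ΔEΔt ≥ ℏ/2

The lifetime τ represents the time uncertainty Δt.
The natural linewidth (minimum energy uncertainty) is:

ΔE = ℏ/(2τ)
ΔE = (1.055e-34 J·s) / (2 × 6.876e-06 s)
ΔE = 7.668e-30 J = 47.863 peV

This natural linewidth limits the precision of spectroscopic measurements.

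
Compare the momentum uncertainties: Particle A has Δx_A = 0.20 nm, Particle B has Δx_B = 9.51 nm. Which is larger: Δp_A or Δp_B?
Particle A has the larger minimum momentum uncertainty, by a factor of 47.55.

For each particle, the minimum momentum uncertainty is Δp_min = ℏ/(2Δx):

Particle A: Δp_A = ℏ/(2×2.000e-10 m) = 2.636e-25 kg·m/s
Particle B: Δp_B = ℏ/(2×9.510e-09 m) = 5.545e-27 kg·m/s

Ratio: Δp_A/Δp_B = 47.55

Since Δp_min ∝ 1/Δx, the particle with smaller position uncertainty (A) has larger momentum uncertainty.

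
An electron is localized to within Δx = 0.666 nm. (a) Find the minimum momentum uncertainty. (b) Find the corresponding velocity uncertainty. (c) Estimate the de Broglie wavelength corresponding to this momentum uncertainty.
(a) Δp_min = 7.917 × 10^-26 kg·m/s
(b) Δv_min = 86.913 km/s
(c) λ_dB = 8.369 nm

Step-by-step:

(a) From the uncertainty principle:
Δp_min = ℏ/(2Δx) = (1.055e-34 J·s)/(2 × 6.660e-10 m) = 7.917e-26 kg·m/s

(b) The velocity uncertainty:
Δv = Δp/m = (7.917e-26 kg·m/s)/(9.109e-31 kg) = 8.691e+04 m/s = 86.913 km/s

(c) The de Broglie wavelength for this momentum:
λ = h/p = (6.626e-34 J·s)/(7.917e-26 kg·m/s) = 8.369e-09 m = 8.369 nm

Note: The de Broglie wavelength is comparable to the localization size, as expected from wave-particle duality.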